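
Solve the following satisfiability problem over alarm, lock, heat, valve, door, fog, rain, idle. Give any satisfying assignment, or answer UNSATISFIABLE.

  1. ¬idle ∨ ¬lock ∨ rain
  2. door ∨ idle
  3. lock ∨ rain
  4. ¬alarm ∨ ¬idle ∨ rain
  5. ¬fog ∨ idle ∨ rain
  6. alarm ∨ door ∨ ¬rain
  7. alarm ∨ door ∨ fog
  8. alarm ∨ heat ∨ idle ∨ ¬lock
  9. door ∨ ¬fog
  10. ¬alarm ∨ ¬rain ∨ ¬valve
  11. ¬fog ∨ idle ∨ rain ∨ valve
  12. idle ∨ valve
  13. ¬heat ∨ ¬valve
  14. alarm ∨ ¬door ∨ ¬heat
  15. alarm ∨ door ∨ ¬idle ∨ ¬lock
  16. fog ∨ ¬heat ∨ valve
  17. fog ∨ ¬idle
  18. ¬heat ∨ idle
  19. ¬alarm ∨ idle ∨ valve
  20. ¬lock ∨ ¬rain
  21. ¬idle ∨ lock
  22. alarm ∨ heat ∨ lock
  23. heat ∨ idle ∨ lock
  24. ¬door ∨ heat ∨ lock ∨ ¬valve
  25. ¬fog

alarm=T; lock=T; heat=F; valve=T; door=T; fog=F; rain=F; idle=F

Unit clause (¬fog) forces fog = False.
In (fog ∨ ¬idle) only ¬idle is left, so idle = False.
In (¬heat ∨ idle) only ¬heat is left, so heat = False.
In (heat ∨ idle ∨ lock) only lock is left, so lock = True.
In (door ∨ idle) only door is left, so door = True.
In (alarm ∨ heat ∨ idle ∨ ¬lock) only alarm is left, so alarm = True.
In (idle ∨ valve) only valve is left, so valve = True.
In (¬lock ∨ ¬rain) only ¬rain is left, so rain = False.
All clauses satisfied.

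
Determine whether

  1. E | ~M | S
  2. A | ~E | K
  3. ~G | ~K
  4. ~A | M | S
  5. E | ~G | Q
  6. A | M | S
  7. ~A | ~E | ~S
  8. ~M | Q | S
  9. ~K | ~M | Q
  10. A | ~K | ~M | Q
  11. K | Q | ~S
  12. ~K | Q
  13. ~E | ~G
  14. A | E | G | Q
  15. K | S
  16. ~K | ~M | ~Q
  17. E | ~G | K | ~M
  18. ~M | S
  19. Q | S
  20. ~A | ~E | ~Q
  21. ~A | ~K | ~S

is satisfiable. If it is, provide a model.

Set S = True.
Set M = False.
Set K = False.
  then (K | Q | ~S) forces Q = True.
Set G = False.
Try E = True:
  (A | ~E | K) forces A = True.
  clause (~A | ~E | ~S) is falsified — backtrack.
So E = False.
Set A = True.
All clauses satisfied.

S = True, M = False, K = False, G = False, E = False, Q = True, A = True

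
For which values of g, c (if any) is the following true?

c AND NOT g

g: False; c: True

  NOT g = True
Both conjuncts True, so the formula holds.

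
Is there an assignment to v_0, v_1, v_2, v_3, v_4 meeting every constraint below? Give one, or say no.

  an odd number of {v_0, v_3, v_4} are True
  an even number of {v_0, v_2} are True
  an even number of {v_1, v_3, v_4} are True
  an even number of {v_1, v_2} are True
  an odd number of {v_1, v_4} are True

UNSATISFIABLE

Adding constraints 1, 2, 3, 4 mod 2: every variable appears an even number of times on the left, so the left side is 0.
But the right sides sum to 1 (mod 2). 0 ≠ 1 — the system is inconsistent.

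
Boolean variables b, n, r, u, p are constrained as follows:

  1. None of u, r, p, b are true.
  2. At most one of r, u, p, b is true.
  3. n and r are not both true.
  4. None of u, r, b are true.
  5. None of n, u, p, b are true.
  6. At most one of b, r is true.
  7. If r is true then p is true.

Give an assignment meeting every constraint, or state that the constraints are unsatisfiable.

b: False, n: False, r: False, u: False, p: False

  (1) {u, r, p, b}: 0 true — none ✓
  (2) {r, u, p, b}: 0 true — at most one ✓
  (3) n=F, r=F — not both ✓
  (4) {u, r, b}: 0 true — none ✓
  (5) {n, u, p, b}: 0 true — none ✓
  (6) {b, r}: 0 true — at most one ✓
  (7) r=F ⇒ p: vacuous ✓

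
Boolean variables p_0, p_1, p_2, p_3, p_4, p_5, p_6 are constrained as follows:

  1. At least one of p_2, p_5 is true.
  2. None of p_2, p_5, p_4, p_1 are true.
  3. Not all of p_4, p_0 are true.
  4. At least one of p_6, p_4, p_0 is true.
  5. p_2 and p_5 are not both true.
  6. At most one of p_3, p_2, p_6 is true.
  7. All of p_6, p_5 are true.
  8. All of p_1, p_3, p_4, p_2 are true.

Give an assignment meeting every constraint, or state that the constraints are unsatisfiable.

UNSATISFIABLE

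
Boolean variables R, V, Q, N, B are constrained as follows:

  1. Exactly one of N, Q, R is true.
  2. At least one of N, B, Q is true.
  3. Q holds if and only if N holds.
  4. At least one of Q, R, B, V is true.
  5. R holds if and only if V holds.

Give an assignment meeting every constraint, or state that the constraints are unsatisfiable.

R=T; V=T; Q=F; N=F; B=T

  (1) {N, Q, R}: 1 true — exactly one ✓
  (2) {N, B, Q}: 1 true — at least one ✓
  (3) Q=F, N=F — same ✓
  (4) {Q, R, B, V}: 3 true — at least one ✓
  (5) R=T, V=T — same ✓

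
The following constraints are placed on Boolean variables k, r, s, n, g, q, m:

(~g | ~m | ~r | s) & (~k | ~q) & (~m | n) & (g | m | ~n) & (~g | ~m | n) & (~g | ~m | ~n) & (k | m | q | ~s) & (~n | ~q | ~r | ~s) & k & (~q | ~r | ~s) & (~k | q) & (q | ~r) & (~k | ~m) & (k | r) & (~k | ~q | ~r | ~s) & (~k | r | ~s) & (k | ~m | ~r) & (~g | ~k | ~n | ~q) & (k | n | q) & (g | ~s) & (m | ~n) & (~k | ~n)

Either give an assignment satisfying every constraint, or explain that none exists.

No satisfying assignment exists.

Case k = True:
  (~k | ~q) forces q = False.
  Clause (~k | q) is falsified — contradiction.
Case k = False:
  Clause (k) is falsified — contradiction.
Both cases fail, so the formula is unsatisfiable.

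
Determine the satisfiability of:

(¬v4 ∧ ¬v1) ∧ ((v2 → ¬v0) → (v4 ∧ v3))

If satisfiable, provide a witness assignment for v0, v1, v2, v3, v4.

v0: True; v1: False; v2: True; v3: False; v4: False

  ¬v4 ∧ ¬v1 = True
    ¬v4 = True
    ¬v1 = True
  (v2 → ¬v0) → (v4 ∧ v3) = True
    v2 → ¬v0 = False
      ¬v0 = False
    v4 ∧ v3 = False
Both conjuncts True, so the formula holds.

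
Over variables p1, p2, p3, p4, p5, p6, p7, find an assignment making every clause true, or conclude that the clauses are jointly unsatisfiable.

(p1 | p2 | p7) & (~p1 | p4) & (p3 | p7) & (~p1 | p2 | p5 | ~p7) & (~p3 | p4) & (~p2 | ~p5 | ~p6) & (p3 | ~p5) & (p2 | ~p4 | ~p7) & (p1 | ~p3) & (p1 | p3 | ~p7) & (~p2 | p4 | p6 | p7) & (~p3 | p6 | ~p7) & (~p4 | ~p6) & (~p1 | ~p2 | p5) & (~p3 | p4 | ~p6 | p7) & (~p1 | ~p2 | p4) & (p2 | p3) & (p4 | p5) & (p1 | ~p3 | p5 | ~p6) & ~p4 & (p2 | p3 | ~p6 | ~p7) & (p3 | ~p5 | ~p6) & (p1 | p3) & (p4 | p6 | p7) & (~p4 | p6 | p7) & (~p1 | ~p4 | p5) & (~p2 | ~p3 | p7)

Case p1 = True:
  (~p1 | p4) forces p4 = True.
  Clause (~p4) is falsified — contradiction.
Case p1 = False:
  (p1 | ~p3) forces p3 = False.
  Clause (p1 | p3) is falsified — contradiction.
Both cases fail, so the formula is unsatisfiable.

Unsatisfiable — no assignment works.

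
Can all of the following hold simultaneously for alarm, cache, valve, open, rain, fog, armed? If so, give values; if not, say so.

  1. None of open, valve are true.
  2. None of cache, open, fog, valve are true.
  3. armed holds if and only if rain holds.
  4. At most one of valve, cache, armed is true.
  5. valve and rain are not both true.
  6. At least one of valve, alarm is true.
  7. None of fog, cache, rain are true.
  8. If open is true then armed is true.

alarm: True, cache: False, valve: False, open: False, rain: False, fog: False, armed: False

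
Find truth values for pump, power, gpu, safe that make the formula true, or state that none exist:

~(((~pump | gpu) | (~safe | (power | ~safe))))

pump: True; power: False; gpu: False; safe: True

  ~(((~pump | gpu) | (~safe | (power | ~safe)))) = True
    (~pump | gpu) | (~safe | (power | ~safe)) = False
      ~pump | gpu = False
        ~pump = False
      ~safe | (power | ~safe) = False
        ~safe = False
        power | ~safe = False
          ~safe = False
The formula evaluates to True.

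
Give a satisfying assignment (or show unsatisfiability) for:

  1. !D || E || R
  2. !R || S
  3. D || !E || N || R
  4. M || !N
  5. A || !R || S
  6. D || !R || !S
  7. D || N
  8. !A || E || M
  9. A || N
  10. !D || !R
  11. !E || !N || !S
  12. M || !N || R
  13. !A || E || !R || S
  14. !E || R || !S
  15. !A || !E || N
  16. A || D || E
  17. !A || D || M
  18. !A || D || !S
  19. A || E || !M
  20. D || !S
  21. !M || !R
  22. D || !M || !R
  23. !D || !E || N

S: False, M: True, A: True, D: False, N: True, R: False, E: False

Try S = True:
  (D || !S) forces D = True.
  (!D || !R) forces R = False.
  (!D || E || R) forces E = True.
  clause (!E || R || !S) is falsified — backtrack.
So S = False.
  then (!R || S) forces R = False.
Set M = True.
Set A = True.
Set D = False.
  then (D || N) forces N = True.
Set E = False.
All clauses satisfied.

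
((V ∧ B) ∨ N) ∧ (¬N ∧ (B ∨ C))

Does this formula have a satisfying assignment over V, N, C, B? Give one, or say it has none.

V=T, N=F, C=F, B=T

  (V ∧ B) ∨ N = True
    V ∧ B = True
  ¬N ∧ (B ∨ C) = True
    ¬N = True
    B ∨ C = True
Both conjuncts True, so the formula holds.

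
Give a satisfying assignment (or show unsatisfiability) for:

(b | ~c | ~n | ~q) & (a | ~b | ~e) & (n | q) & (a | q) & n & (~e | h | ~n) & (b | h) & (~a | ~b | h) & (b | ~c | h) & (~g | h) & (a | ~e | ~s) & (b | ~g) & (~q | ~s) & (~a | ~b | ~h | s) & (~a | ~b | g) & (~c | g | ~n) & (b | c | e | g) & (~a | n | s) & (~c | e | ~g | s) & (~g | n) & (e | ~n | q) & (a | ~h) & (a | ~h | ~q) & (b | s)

a = True; e = True; n = True; h = True; c = False; b = True; s = True; g = True; q = False

Unit clause (n) forces n = True.
Set a = True.
Try e = False:
  (e | ~n | q) forces q = True.
  (~q | ~s) forces s = False.
  (b | s) forces b = True.
  (~a | ~b | h) forces h = True.
  clause (~a | ~b | ~h | s) is falsified — backtrack.
So e = True.
  then (~e | h | ~n) forces h = True.
Set c = False.
Set b = True.
  then (~a | ~b | ~h | s) forces s = True.
  then (~a | ~b | g) forces g = True.
  then (~q | ~s) forces q = False.
All clauses satisfied.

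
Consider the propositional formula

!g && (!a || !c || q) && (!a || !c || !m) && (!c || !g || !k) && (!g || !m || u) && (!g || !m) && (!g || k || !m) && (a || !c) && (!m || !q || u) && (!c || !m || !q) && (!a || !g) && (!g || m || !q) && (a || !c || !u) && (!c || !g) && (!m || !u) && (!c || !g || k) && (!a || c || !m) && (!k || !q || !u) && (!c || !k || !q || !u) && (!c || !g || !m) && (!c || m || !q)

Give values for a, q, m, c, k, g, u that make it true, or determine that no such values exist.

Unit clause (!g) forces g = False.
Set a = False.
  then (a || !c) forces c = False.
Set q = False.
Set m = False.
Set k = False.
Set u = False.
All clauses satisfied.

a = False, q = False, m = False, c = False, k = False, g = False, u = False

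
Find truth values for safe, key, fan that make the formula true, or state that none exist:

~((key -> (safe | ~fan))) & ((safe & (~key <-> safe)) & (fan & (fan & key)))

Unsatisfiable

Case safe = True: the conjunct ~((key -> (safe | ~fan))) becomes ~((key -> True)) = False.
Case safe = False: the conjunct safe is False.
Both cases fail — unsatisfiable.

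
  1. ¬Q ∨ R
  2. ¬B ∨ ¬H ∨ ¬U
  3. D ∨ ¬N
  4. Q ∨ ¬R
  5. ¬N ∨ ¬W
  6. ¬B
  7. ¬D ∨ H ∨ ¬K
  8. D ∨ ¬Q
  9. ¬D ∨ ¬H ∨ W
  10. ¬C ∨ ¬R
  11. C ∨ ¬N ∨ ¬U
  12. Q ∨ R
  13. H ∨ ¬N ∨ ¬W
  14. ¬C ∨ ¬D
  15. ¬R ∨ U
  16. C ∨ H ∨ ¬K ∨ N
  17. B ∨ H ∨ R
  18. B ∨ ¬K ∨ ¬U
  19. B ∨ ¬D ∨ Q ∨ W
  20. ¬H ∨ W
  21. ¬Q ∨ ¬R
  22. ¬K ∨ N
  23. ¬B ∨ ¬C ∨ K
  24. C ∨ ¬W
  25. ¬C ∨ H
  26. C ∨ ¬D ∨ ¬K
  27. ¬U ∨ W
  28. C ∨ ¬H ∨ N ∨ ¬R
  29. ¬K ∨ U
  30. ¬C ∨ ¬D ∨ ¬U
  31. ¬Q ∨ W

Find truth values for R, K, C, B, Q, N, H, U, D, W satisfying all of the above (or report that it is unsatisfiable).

Case R = True:
  (Q ∨ ¬R) forces Q = True.
  Clause (¬Q ∨ ¬R) is falsified — contradiction.
Case R = False:
  (¬Q ∨ R) forces Q = False.
  Clause (Q ∨ R) is falsified — contradiction.
Both cases fail, so the formula is unsatisfiable.

Unsatisfiable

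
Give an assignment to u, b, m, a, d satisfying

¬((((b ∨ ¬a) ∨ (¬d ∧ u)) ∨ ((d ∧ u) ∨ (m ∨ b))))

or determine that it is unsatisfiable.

u = False, b = False, m = False, a = True, d = True

  ¬((((b ∨ ¬a) ∨ (¬d ∧ u)) ∨ ((d ∧ u) ∨ (m ∨ b)))) = True
    ((b ∨ ¬a) ∨ (¬d ∧ u)) ∨ ((d ∧ u) ∨ (m ∨ b)) = False
      (b ∨ ¬a) ∨ (¬d ∧ u) = False
        b ∨ ¬a = False
          ¬a = False
        ¬d ∧ u = False
          ¬d = False
      (d ∧ u) ∨ (m ∨ b) = False
        d ∧ u = False
        m ∨ b = False
The formula evaluates to True.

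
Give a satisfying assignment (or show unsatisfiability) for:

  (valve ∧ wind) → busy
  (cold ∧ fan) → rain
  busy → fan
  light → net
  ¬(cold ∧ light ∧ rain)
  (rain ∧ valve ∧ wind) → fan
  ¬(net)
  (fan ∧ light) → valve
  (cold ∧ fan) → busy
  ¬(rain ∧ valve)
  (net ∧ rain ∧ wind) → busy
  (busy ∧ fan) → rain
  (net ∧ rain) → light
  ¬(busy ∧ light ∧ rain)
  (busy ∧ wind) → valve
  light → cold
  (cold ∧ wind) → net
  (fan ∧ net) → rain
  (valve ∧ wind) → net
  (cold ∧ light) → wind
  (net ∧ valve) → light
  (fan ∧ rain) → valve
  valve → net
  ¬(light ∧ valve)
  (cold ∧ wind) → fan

cold = False; light = False; valve = False; rain = False; busy = False; fan = True; net = False; wind = True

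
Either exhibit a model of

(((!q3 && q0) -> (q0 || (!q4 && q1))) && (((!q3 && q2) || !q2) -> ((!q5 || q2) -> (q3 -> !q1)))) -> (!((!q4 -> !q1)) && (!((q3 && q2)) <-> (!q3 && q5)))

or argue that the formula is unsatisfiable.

q0 = False, q1 = True, q2 = False, q3 = False, q4 = False, q5 = True

  (((!q3 && q0) -> (q0 || (!q4 && q1))) && (((!q3 && q2) || !q2) -> ((!q5 || q2) -> (q3 -> !q1)))) -> (!((!q4 -> !q1)) && (!((q3 && q2)) <-> (!q3 && q5))) = True
    ((!q3 && q0) -> (q0 || (!q4 && q1))) && (((!q3 && q2) || !q2) -> ((!q5 || q2) -> (q3 -> !q1))) = True
      (!q3 && q0) -> (q0 || (!q4 && q1)) = True
        !q3 && q0 = False
          !q3 = True
        q0 || (!q4 && q1) = True
          !q4 && q1 = True
            !q4 = True
      ((!q3 && q2) || !q2) -> ((!q5 || q2) -> (q3 -> !q1)) = True
        (!q3 && q2) || !q2 = True
          !q3 && q2 = False
            !q3 = True
          !q2 = True
        (!q5 || q2) -> (q3 -> !q1) = True
          !q5 || q2 = False
            !q5 = False
          q3 -> !q1 = True
            !q1 = False
    !((!q4 -> !q1)) && (!((q3 && q2)) <-> (!q3 && q5)) = True
      !((!q4 -> !q1)) = True
        !q4 -> !q1 = False
          !q4 = True
          !q1 = False
      !((q3 && q2)) <-> (!q3 && q5) = True
        !((q3 && q2)) = True
          q3 && q2 = False
        !q3 && q5 = True
          !q3 = True
The formula evaluates to True.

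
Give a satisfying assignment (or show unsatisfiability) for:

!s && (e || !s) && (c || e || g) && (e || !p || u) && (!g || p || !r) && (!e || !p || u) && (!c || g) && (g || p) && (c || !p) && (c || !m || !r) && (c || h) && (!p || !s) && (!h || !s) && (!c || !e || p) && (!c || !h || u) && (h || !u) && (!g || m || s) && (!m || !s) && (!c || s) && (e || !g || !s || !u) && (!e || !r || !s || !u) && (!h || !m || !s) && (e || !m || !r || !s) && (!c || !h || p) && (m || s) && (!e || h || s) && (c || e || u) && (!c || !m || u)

Unit clause (!s) forces s = False.
In (!c || s) only !c is left, so c = False.
In (m || s) only m is left, so m = True.
In (c || !p) only !p is left, so p = False.
In (c || !m || !r) only !r is left, so r = False.
In (c || h) only h is left, so h = True.
In (g || p) only g is left, so g = True.
Set e = True.
Set u = False.
All clauses satisfied.

g: True; m: True; r: False; c: False; h: True; e: True; s: False; p: False; u: False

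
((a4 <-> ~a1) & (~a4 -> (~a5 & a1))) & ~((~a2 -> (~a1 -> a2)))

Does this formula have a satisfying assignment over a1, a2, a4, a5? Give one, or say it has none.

a1=F, a2=F, a4=T, a5=T

  (a4 <-> ~a1) & (~a4 -> (~a5 & a1)) = True
    a4 <-> ~a1 = True
      ~a1 = True
    ~a4 -> (~a5 & a1) = True
      ~a4 = False
      ~a5 & a1 = False
        ~a5 = False
  ~((~a2 -> (~a1 -> a2))) = True
    ~a2 -> (~a1 -> a2) = False
      ~a2 = True
      ~a1 -> a2 = False
        ~a1 = True
Both conjuncts True, so the formula holds.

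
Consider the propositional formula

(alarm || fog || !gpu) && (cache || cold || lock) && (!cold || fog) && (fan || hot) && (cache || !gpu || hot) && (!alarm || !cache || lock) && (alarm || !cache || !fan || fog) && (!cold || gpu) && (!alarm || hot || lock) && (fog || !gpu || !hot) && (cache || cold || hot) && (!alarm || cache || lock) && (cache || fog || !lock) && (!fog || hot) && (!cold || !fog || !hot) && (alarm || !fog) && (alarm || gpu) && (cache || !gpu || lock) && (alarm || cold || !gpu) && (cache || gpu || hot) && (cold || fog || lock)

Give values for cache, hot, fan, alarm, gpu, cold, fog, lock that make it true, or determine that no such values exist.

Set cache = True.
Set hot = True.
Set fan = True.
Try alarm = False:
  (alarm || !cache || !fan || fog) forces fog = True.
  clause (alarm || !fog) is falsified — backtrack.
So alarm = True.
  then (!alarm || !cache || lock) forces lock = True.
Set gpu = True.
  then (fog || !gpu || !hot) forces fog = True.
  then (!cold || !fog || !hot) forces cold = False.
All clauses satisfied.

cache = True; hot = True; fan = True; alarm = True; gpu = True; cold = False; fog = True; lock = True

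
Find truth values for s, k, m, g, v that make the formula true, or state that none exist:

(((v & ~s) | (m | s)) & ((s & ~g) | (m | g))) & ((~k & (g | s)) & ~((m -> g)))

s = True, k = False, m = True, g = False, v = True

  ((v & ~s) | (m | s)) & ((s & ~g) | (m | g)) = True
    (v & ~s) | (m | s) = True
      v & ~s = False
        ~s = False
      m | s = True
    (s & ~g) | (m | g) = True
      s & ~g = True
        ~g = True
      m | g = True
  (~k & (g | s)) & ~((m -> g)) = True
    ~k & (g | s) = True
      ~k = True
      g | s = True
    ~((m -> g)) = True
      m -> g = False
Both conjuncts True, so the formula holds.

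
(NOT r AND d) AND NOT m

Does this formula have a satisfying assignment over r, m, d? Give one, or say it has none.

r = False; m = False; d = True

  NOT r AND d = True
    NOT r = True
  NOT m = True
Both conjuncts True, so the formula holds.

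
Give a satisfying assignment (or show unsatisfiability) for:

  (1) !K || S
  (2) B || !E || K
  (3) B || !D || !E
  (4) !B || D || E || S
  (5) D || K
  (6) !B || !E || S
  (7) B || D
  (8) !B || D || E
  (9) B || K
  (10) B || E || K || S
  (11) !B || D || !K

Set K = False.
  then (D || K) forces D = True.
  then (B || K) forces B = True.
Set S = False.
  then (!B || !E || S) forces E = False.
All clauses satisfied.

K=F, S=F, E=F, B=T, D=T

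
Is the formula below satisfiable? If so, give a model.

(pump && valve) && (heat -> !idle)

heat = False, idle = False, pump = True, valve = True

  pump && valve = True
  heat -> !idle = True
    !idle = True
Both conjuncts True, so the formula holds.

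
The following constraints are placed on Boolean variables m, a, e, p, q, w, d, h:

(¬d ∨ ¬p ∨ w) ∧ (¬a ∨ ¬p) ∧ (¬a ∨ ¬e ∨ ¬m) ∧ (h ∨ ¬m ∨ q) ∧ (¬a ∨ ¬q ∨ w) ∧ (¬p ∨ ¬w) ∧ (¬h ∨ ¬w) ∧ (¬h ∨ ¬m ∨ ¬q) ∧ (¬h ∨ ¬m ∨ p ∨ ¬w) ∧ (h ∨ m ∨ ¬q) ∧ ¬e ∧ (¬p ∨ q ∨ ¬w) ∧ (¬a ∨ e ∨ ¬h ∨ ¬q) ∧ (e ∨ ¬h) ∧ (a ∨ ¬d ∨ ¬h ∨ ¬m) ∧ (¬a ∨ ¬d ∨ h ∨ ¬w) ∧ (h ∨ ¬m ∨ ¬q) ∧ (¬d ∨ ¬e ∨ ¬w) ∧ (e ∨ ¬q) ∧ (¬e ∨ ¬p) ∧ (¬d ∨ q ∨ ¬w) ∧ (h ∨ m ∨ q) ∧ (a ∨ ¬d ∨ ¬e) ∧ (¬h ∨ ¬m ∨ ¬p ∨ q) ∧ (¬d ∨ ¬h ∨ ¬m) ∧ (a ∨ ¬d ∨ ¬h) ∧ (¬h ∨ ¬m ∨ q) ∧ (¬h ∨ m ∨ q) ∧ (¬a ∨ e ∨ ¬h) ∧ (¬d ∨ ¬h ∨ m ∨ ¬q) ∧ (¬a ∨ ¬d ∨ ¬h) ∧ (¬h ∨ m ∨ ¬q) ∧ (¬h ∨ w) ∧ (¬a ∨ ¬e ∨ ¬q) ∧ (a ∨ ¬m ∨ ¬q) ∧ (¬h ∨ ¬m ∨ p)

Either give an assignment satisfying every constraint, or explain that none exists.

Case e = True:
  Clause (¬e) is falsified — contradiction.
Case e = False:
  (e ∨ ¬h) forces h = False.
  (e ∨ ¬q) forces q = False.
  (h ∨ ¬m ∨ q) forces m = False.
  Clause (h ∨ m ∨ q) is falsified — contradiction.
Both cases fail, so the formula is unsatisfiable.

Unsatisfiable — no assignment works.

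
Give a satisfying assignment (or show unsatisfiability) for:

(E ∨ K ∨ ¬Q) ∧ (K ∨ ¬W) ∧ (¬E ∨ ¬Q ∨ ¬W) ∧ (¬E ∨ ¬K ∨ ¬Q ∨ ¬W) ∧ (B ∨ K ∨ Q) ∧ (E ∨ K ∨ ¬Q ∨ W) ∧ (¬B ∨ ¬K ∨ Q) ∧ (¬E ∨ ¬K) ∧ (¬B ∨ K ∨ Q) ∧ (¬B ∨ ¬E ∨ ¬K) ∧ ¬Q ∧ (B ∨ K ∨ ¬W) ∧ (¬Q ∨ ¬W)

Unit clause (¬Q) forces Q = False.
Set W = True.
  then (K ∨ ¬W) forces K = True.
  then (¬B ∨ ¬K ∨ Q) forces B = False.
  then (¬E ∨ ¬K) forces E = False.
All clauses satisfied.

W = True; E = False; K = True; B = False; Q = False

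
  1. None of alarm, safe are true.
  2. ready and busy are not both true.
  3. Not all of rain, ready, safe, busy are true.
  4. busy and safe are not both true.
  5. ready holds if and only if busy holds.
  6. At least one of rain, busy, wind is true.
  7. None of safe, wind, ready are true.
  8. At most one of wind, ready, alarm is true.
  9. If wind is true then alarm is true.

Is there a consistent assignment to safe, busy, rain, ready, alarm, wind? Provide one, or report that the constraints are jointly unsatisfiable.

safe = False, busy = False, rain = True, ready = False, alarm = False, wind = False

  (1) {alarm, safe}: 0 true — none ✓
  (2) ready=F, busy=F — not both ✓
  (3) {rain, ready, safe, busy}: 1/4 true — not all ✓
  (4) busy=F, safe=F — not both ✓
  (5) ready=F, busy=F — same ✓
  (6) {rain, busy, wind}: 1 true — at least one ✓
  (7) {safe, wind, ready}: 0 true — none ✓
  (8) {wind, ready, alarm}: 0 true — at most one ✓
  (9) wind=F ⇒ alarm: vacuous ✓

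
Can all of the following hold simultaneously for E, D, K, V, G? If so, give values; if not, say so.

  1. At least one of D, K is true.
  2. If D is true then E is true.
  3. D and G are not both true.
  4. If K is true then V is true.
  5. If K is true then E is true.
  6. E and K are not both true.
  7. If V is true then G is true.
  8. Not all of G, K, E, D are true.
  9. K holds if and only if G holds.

E = True, D = True, K = False, V = False, G = False

  (1) {D, K}: 1 true — at least one ✓
  (2) D=T ⇒ E: T ✓
  (3) D=T, G=F — not both ✓
  (4) K=F ⇒ V: vacuous ✓
  (5) K=F ⇒ E: vacuous ✓
  (6) E=T, K=F — not both ✓
  (7) V=F ⇒ G: vacuous ✓
  (8) {G, K, E, D}: 2/4 true — not all ✓
  (9) K=F, G=F — same ✓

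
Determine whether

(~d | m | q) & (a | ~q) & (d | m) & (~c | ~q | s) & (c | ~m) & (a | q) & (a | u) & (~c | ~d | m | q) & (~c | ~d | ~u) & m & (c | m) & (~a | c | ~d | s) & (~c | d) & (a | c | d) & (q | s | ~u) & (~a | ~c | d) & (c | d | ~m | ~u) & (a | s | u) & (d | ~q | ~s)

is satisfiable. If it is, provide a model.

s = False; a = True; c = True; d = True; q = False; m = True; u = False

Unit clause (m) forces m = True.
In (c | ~m) only c is left, so c = True.
In (~c | d) only d is left, so d = True.
In (~c | ~d | ~u) only ~u is left, so u = False.
In (a | u) only a is left, so a = True.
Set s = False.
  then (~c | ~q | s) forces q = False.
All clauses satisfied.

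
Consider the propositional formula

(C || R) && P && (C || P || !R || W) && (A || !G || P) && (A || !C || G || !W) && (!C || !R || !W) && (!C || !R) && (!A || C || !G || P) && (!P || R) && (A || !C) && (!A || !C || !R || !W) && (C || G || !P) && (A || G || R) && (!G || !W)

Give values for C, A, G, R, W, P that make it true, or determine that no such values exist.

C: False; A: False; G: True; R: True; W: False; P: True

Unit clause (P) forces P = True.
In (!P || R) only R is left, so R = True.
In (!C || !R) only !C is left, so C = False.
In (C || G || !P) only G is left, so G = True.
In (!G || !W) only !W is left, so W = False.
Set A = False.
All clauses satisfied.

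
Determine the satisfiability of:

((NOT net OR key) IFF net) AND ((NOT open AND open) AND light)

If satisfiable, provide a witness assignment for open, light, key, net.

Unsatisfiable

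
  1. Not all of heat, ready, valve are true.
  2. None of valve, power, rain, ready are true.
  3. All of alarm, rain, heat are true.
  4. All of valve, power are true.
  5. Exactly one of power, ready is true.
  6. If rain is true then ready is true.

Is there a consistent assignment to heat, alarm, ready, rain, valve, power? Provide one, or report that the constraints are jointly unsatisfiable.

Case rain = True:
  Constraint (2) is violated (rain=T) — contradiction.
Case rain = False:
  Constraint (3) is violated (rain=F) — contradiction.
Both cases fail — unsatisfiable.

The formula is unsatisfiable.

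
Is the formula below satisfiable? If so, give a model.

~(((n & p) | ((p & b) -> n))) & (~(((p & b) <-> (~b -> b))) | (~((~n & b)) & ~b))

The formula is unsatisfiable.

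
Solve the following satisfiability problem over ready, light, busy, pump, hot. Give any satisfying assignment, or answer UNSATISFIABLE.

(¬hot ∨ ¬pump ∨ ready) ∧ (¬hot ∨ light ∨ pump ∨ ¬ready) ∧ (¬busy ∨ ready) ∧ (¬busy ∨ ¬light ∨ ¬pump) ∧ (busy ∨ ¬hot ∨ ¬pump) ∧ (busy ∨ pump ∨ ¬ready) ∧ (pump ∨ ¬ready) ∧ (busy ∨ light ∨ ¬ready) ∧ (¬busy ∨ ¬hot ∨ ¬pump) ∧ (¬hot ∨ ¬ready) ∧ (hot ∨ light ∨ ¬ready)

ready=F, light=F, busy=F, pump=T, hot=F

Set ready = False.
  then (¬busy ∨ ready) forces busy = False.
Set light = False.
Set pump = True.
  then (¬hot ∨ ¬pump ∨ ready) forces hot = False.
All clauses satisfied.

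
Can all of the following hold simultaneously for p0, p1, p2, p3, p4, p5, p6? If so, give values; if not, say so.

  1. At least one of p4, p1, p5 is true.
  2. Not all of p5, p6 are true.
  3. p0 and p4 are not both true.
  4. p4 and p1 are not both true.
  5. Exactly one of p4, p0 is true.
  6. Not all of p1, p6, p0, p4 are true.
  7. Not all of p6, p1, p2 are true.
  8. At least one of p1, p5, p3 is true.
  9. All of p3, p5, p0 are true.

p0 = True, p1 = True, p2 = False, p3 = True, p4 = False, p5 = True, p6 = False

  (1) {p4, p1, p5}: 2 true — at least one ✓
  (2) {p5, p6}: 1/2 true — not all ✓
  (3) p0=T, p4=F — not both ✓
  (4) p4=F, p1=T — not both ✓
  (5) {p4, p0}: 1 true — exactly one ✓
  (6) {p1, p6, p0, p4}: 2/4 true — not all ✓
  (7) {p6, p1, p2}: 1/3 true — not all ✓
  (8) {p1, p5, p3}: 3 true — at least one ✓
  (9) {p3, p5, p0}: all 3 true ✓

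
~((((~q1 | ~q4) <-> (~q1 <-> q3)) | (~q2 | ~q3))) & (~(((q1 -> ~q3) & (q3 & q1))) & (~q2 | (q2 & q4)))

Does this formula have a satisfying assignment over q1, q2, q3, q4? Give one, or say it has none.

The formula is unsatisfiable.

Case q3 = True: the formula simplifies to ~((((~q1 | ~q4) <-> ~q1) | ~q2)) & (~((~q1 & q1)) & (~q2 | (q2 & q4))).
  q1 = True: simplifies to ~((q4 | ~q2)) & (~q2 | (q2 & q4)).
    q2 = True: simplifies to ~q4 & q4.
      q4 = True: the conjunct ~q4 is False.
      q4 = False: the conjunct q4 is False.
    q2 = False: the conjunct ~((q4 | ~q2)) becomes ~((q4 | True)) = False.
  q1 = False: the conjunct ~((((~q1 | ~q4) <-> ~q1) | ~q2)) becomes ~((True | ~q2)) = False.
Case q3 = False: the conjunct ~((((~q1 | ~q4) <-> (~q1 <-> q3)) | (~q2 | ~q3))) becomes ~((((~q1 | ~q4) <-> q1) | True)) = False.
Both cases fail — unsatisfiable.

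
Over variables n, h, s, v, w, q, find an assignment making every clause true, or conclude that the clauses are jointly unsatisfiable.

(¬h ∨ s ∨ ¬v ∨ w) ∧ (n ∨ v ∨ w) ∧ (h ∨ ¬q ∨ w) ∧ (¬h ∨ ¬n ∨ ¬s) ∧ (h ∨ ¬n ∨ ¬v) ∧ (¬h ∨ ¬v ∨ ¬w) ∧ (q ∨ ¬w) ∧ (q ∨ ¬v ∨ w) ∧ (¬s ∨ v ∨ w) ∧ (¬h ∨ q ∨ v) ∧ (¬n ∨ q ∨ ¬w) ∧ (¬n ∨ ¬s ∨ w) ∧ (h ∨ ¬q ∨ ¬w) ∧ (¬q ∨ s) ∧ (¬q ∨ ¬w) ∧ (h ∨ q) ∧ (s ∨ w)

Set n = False.
Try h = False:
  (h ∨ q) forces q = True.
  (h ∨ ¬q ∨ w) forces w = True.
  clause (h ∨ ¬q ∨ ¬w) is falsified — backtrack.
So h = True.
Set s = True.
Try v = False:
  (n ∨ v ∨ w) forces w = True.
  (q ∨ ¬w) forces q = True.
  clause (¬q ∨ ¬w) is falsified — backtrack.
So v = True.
  then (¬h ∨ ¬v ∨ ¬w) forces w = False.
  then (q ∨ ¬v ∨ w) forces q = True.
All clauses satisfied.

n=F; h=T; s=T; v=T; w=F; q=T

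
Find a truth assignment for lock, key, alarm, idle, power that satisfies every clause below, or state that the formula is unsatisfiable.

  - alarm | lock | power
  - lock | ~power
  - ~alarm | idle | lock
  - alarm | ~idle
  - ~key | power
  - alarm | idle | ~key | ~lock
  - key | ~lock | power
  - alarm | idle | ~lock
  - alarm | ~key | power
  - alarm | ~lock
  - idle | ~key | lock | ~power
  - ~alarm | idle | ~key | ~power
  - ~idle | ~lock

Set lock = True.
  then (alarm | ~lock) forces alarm = True.
  then (~idle | ~lock) forces idle = False.
Try key = True:
  (~key | power) forces power = True.
  clause (~alarm | idle | ~key | ~power) is falsified — backtrack.
So key = False.
  then (key | ~lock | power) forces power = True.
All clauses satisfied.

lock=T, key=F, alarm=T, idle=F, power=T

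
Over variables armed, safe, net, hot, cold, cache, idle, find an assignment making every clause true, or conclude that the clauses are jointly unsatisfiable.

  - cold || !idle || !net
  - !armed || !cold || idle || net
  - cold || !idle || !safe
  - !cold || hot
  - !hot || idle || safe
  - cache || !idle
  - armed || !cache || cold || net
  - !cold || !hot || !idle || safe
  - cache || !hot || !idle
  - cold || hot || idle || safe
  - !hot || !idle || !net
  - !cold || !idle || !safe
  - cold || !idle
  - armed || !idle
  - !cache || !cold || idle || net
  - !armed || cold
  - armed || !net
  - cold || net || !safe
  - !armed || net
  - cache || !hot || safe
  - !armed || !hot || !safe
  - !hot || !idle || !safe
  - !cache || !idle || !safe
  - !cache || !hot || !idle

Set armed = False.
  then (armed || !idle) forces idle = False.
  then (armed || !net) forces net = False.
Try safe = False:
  (!hot || idle || safe) forces hot = False.
  (!cold || hot) forces cold = False.
  clause (cold || hot || idle || safe) is falsified — backtrack.
So safe = True.
  then (cold || net || !safe) forces cold = True.
  then (!cold || hot) forces hot = True.
  then (!cache || !cold || idle || net) forces cache = False.
All clauses satisfied.

armed = False, safe = True, net = False, hot = True, cold = True, cache = False, idle = False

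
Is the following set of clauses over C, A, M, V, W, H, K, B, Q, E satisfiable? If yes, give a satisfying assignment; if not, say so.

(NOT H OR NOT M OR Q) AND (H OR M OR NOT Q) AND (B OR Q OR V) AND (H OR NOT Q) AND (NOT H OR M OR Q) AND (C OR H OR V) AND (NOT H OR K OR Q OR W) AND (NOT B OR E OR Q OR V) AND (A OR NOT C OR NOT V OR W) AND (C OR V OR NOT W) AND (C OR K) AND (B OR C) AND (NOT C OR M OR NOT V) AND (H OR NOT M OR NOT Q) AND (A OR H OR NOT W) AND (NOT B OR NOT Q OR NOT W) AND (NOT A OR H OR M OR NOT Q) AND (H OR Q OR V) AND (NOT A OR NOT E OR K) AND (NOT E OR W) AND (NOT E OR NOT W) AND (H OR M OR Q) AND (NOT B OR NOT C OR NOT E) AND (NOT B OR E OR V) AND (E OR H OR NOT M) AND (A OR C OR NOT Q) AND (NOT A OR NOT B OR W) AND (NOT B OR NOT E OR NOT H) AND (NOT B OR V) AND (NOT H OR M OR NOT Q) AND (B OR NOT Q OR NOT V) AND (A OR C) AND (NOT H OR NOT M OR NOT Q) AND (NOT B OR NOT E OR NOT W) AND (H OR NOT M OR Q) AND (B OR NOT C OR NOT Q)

Case Q = True:
  (H OR NOT Q) forces H = True.
  (NOT H OR M OR NOT Q) forces M = True.
  Clause (NOT H OR NOT M OR NOT Q) is falsified — contradiction.
Case Q = False:
  If H = True:
    (NOT H OR NOT M OR Q) forces M = False.
    clause (NOT H OR M OR Q) is falsified.
  If H = False:
    (H OR Q OR V) forces V = True.
    (H OR M OR Q) forces M = True.
    clause (H OR NOT M OR Q) is falsified.
  Every sub-case reaches a contradiction.
Both cases fail, so the formula is unsatisfiable.

The formula is unsatisfiable.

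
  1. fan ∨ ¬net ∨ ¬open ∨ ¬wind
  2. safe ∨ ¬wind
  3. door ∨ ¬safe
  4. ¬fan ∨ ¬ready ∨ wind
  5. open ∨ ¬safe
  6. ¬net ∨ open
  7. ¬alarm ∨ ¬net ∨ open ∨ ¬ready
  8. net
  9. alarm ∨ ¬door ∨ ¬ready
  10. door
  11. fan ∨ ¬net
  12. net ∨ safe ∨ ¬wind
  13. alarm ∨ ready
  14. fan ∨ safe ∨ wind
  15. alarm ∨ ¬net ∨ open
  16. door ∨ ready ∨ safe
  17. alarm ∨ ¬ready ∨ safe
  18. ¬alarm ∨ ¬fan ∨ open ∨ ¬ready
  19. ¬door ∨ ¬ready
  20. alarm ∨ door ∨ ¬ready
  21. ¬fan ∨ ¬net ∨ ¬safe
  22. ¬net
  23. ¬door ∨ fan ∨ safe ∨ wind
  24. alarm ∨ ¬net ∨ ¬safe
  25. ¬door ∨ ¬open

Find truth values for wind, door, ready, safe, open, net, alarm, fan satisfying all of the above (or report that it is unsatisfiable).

Unsatisfiable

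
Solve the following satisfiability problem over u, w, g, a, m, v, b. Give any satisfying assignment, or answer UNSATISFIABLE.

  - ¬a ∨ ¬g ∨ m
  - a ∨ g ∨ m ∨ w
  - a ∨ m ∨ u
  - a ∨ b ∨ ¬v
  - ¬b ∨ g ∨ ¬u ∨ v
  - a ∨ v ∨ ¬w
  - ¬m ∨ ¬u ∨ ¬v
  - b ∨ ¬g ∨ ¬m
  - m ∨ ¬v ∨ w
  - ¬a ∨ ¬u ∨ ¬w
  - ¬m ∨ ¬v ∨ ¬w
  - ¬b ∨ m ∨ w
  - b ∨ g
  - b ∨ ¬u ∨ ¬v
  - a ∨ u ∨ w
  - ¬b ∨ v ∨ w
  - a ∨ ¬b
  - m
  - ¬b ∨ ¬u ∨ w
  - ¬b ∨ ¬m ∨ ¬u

u: False, w: True, g: True, a: True, m: True, v: False, b: True

Unit clause (m) forces m = True.
Try u = True:
  (¬m ∨ ¬u ∨ ¬v) forces v = False.
  (¬b ∨ ¬m ∨ ¬u) forces b = False.
  (b ∨ ¬g ∨ ¬m) forces g = False.
  clause (b ∨ g) is falsified — backtrack.
So u = False.
Set w = True.
  then (¬m ∨ ¬v ∨ ¬w) forces v = False.
  then (a ∨ v ∨ ¬w) forces a = True.
Set g = True.
  then (b ∨ ¬g ∨ ¬m) forces b = True.
All clauses satisfied.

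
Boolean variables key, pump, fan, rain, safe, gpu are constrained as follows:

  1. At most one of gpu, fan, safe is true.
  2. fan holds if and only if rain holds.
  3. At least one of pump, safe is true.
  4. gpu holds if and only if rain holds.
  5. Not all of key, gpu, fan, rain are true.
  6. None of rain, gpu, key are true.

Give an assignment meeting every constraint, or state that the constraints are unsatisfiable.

key = False, pump = True, fan = False, rain = False, safe = True, gpu = False

  (1) {gpu, fan, safe}: 1 true — at most one ✓
  (2) fan=F, rain=F — same ✓
  (3) {pump, safe}: 2 true — at least one ✓
  (4) gpu=F, rain=F — same ✓
  (5) {key, gpu, fan, rain}: 0/4 true — not all ✓
  (6) {rain, gpu, key}: 0 true — none ✓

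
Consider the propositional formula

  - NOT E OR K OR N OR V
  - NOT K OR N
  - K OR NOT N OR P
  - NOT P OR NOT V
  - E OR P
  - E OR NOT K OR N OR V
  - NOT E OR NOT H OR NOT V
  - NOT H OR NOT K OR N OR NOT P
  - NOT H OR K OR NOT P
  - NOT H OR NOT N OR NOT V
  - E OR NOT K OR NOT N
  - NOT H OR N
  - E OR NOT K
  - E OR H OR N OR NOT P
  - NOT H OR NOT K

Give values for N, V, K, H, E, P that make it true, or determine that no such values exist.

Set N = True.
Set V = False.
Set K = False.
  then (K OR NOT N OR P) forces P = True.
  then (NOT H OR K OR NOT P) forces H = False.
Set E = True.
All clauses satisfied.

N = True, V = False, K = False, H = False, E = True, P = True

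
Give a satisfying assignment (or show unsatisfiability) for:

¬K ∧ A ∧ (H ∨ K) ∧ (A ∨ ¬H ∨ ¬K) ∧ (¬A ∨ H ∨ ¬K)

A = True; H = True; K = False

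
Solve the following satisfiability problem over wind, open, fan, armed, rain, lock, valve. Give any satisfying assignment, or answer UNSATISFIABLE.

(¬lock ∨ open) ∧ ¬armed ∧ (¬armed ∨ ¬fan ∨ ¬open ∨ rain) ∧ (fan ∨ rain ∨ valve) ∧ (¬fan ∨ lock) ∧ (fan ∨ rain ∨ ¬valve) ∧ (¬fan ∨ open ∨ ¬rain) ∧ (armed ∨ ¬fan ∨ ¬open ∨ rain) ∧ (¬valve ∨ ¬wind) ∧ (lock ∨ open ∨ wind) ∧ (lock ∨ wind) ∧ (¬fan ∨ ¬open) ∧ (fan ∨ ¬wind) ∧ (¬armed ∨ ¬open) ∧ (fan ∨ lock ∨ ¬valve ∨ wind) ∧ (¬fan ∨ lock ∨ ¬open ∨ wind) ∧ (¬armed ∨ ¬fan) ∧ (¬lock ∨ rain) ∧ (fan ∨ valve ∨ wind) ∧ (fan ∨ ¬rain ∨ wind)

Case fan = True:
  (¬armed) forces armed = False.
  (¬fan ∨ lock) forces lock = True.
  (¬lock ∨ open) forces open = True.
  Clause (¬fan ∨ ¬open) is falsified — contradiction.
Case fan = False:
  (¬armed) forces armed = False.
  (fan ∨ ¬wind) forces wind = False.
  (lock ∨ wind) forces lock = True.
  (¬lock ∨ open) forces open = True.
  (¬lock ∨ rain) forces rain = True.
  Clause (fan ∨ ¬rain ∨ wind) is falsified — contradiction.
Both cases fail, so the formula is unsatisfiable.

No satisfying assignment exists.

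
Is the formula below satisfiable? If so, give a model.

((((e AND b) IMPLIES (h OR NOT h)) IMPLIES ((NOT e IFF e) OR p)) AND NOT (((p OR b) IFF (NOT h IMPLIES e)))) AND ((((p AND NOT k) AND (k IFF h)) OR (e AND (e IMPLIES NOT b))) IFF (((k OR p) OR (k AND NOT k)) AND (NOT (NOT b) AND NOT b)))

e = False; h = False; b = False; p = True; k = True

  (((e AND b) IMPLIES (h OR NOT h)) IMPLIES ((NOT e IFF e) OR p)) AND NOT (((p OR b) IFF (NOT h IMPLIES e))) = True
    ((e AND b) IMPLIES (h OR NOT h)) IMPLIES ((NOT e IFF e) OR p) = True
      (e AND b) IMPLIES (h OR NOT h) = True
        e AND b = False
        h OR NOT h = True
          NOT h = True
      (NOT e IFF e) OR p = True
        NOT e IFF e = False
          NOT e = True
    NOT (((p OR b) IFF (NOT h IMPLIES e))) = True
      (p OR b) IFF (NOT h IMPLIES e) = False
        p OR b = True
        NOT h IMPLIES e = False
          NOT h = True
  (((p AND NOT k) AND (k IFF h)) OR (e AND (e IMPLIES NOT b))) IFF (((k OR p) OR (k AND NOT k)) AND (NOT (NOT b) AND NOT b)) = True
    ((p AND NOT k) AND (k IFF h)) OR (e AND (e IMPLIES NOT b)) = False
      (p AND NOT k) AND (k IFF h) = False
        p AND NOT k = False
          NOT k = False
        k IFF h = False
      e AND (e IMPLIES NOT b) = False
        e IMPLIES NOT b = True
          NOT b = True
    ((k OR p) OR (k AND NOT k)) AND (NOT (NOT b) AND NOT b) = False
      (k OR p) OR (k AND NOT k) = True
        k OR p = True
        k AND NOT k = False
          NOT k = False
      NOT (NOT b) AND NOT b = False
        NOT (NOT b) = False
          NOT b = True
        NOT b = True
Both conjuncts True, so the formula holds.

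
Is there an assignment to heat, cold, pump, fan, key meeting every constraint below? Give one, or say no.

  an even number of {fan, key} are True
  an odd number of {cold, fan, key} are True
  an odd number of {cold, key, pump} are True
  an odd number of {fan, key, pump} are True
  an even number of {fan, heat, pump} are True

heat = False, cold = True, pump = True, fan = True, key = True

{fan, key}: 2 true → even ✓
{cold, fan, key}: 3 true → odd ✓
{cold, key, pump}: 3 true → odd ✓
{fan, key, pump}: 3 true → odd ✓
{fan, heat, pump}: 2 true → even ✓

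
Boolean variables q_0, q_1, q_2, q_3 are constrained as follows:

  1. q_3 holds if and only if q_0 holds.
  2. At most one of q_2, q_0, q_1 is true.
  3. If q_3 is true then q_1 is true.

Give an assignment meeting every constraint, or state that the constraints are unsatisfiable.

q_0 = False, q_1 = False, q_2 = False, q_3 = False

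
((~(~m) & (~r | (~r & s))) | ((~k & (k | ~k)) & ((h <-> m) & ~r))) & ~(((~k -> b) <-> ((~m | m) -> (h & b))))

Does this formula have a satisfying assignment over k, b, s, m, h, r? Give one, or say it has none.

k: True; b: False; s: True; m: True; h: False; r: False

  (~(~m) & (~r | (~r & s))) | ((~k & (k | ~k)) & ((h <-> m) & ~r)) = True
    ~(~m) & (~r | (~r & s)) = True
      ~(~m) = True
        ~m = False
      ~r | (~r & s) = True
        ~r = True
        ~r & s = True
          ~r = True
    (~k & (k | ~k)) & ((h <-> m) & ~r) = False
      ~k & (k | ~k) = False
        ~k = False
        k | ~k = True
          ~k = False
      (h <-> m) & ~r = False
        h <-> m = False
        ~r = True
  ~(((~k -> b) <-> ((~m | m) -> (h & b)))) = True
    (~k -> b) <-> ((~m | m) -> (h & b)) = False
      ~k -> b = True
        ~k = False
      (~m | m) -> (h & b) = False
        ~m | m = True
          ~m = False
        h & b = False
Both conjuncts True, so the formula holds.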